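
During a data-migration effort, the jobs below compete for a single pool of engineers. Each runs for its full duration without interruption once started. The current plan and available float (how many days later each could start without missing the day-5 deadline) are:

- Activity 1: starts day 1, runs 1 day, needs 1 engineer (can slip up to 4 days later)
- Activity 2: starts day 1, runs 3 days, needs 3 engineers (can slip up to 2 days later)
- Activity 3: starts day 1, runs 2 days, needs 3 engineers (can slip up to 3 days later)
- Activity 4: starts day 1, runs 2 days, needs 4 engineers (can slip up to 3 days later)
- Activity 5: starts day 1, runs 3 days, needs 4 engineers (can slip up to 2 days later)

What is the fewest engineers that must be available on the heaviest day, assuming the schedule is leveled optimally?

8

Early-start (Activity 1@1, Activity 2@1, Activity 3@1, Activity 4@1, Activity 5@1) gives peak 15: d1:15  d2:14  d3:7  d4:0  d5:0.
Shift Activity 4→4, Activity 5→3.
Schedule Activity 1@1, Activity 2@1, Activity 3@1, Activity 4@4, Activity 5@3: d1:7  d2:6  d3:7  d4:8  d5:8 — peak 8.
Total engineer-days = 36 over 5 days ⇒ peak ≥ ⌈36/5⌉ = 8, so 8 is optimal.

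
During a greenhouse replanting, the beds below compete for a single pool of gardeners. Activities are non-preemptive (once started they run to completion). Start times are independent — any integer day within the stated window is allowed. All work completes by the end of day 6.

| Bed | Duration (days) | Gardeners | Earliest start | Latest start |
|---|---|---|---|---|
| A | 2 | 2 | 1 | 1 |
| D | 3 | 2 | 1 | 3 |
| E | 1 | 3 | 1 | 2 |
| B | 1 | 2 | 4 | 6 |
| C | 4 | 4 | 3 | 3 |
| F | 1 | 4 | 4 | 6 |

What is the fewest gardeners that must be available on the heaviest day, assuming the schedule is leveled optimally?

8

Early-start (A@1, D@1, E@1, B@4, C@3, F@4) gives peak 10: d1:7  d2:4  d3:6  d4:10  d5:4  d6:4.
Shift F→5.
Schedule A@1, D@1, E@1, B@4, C@3, F@5: d1:7  d2:4  d3:6  d4:6  d5:8  d6:4 — peak 8.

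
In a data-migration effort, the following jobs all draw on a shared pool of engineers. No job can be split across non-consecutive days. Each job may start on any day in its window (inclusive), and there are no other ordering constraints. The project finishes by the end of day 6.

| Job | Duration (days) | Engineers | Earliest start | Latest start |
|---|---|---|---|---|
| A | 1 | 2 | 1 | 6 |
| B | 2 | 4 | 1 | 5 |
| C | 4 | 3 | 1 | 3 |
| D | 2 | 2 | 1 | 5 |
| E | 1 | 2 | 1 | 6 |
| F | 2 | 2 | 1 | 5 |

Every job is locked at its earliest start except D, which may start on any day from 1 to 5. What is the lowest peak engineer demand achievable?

13

D@1: d1:15  d2:11  d3:3  d4:3  d5:0  d6:0 → peak 15
D@2: d1:13  d2:11  d3:5  d4:3  d5:0  d6:0 → peak 13
D@3: d1:13  d2:9  d3:5  d4:5  d5:0  d6:0 → peak 13
D@4: d1:13  d2:9  d3:3  d4:5  d5:2  d6:0 → peak 13
D@5: d1:13  d2:9  d3:3  d4:3  d5:2  d6:2 → peak 13
Best is D@2, peak 13.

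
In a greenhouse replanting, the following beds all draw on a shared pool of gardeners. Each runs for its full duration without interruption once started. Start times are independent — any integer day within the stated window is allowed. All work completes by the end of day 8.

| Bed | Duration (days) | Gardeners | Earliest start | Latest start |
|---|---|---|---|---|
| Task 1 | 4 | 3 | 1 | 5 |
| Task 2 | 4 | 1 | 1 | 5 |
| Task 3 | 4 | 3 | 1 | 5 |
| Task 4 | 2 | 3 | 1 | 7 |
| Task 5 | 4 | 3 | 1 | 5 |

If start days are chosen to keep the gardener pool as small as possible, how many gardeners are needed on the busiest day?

7

Early-start (Task 1@1, Task 2@1, Task 3@1, Task 4@1, Task 5@1) gives peak 13: d1:13  d2:13  d3:10  d4:10  d5:0  d6:0  d7:0  d8:0.
Shift Task 4→5, Task 5→5.
Schedule Task 1@1, Task 2@1, Task 3@1, Task 4@5, Task 5@5: d1:7  d2:7  d3:7  d4:7  d5:6  d6:6  d7:3  d8:3 — peak 7.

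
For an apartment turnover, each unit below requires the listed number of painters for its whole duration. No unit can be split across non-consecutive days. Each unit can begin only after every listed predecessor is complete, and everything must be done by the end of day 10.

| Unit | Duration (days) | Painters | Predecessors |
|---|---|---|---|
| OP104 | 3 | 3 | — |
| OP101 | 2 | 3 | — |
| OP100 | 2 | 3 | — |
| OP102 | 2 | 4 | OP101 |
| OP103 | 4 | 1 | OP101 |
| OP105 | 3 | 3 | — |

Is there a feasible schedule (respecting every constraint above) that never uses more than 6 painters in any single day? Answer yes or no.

yes

Schedule OP104@1, OP101@1, OP100@3, OP102@5, OP103@4, OP105@7: d1:6  d2:6  d3:6  d4:4  d5:5  d6:5  d7:4  d8:3  d9:3  d10:0 — peak 6 ≤ 6.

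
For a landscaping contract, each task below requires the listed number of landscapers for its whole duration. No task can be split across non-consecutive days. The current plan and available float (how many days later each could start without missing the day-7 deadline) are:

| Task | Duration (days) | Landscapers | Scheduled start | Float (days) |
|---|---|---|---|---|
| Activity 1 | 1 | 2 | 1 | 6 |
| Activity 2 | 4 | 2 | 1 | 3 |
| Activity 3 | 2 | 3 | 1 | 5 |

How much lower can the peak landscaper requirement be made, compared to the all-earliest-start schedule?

4

Early-start peak: d1:7  d2:5  d3:2  d4:2  d5:0  d6:0  d7:0 ⇒ 7.
Leveled (Activity 1@1, Activity 2@2, Activity 3@6): d1:2  d2:2  d3:2  d4:2  d5:2  d6:3  d7:3 ⇒ 3.
Reduction 7 − 3 = 4.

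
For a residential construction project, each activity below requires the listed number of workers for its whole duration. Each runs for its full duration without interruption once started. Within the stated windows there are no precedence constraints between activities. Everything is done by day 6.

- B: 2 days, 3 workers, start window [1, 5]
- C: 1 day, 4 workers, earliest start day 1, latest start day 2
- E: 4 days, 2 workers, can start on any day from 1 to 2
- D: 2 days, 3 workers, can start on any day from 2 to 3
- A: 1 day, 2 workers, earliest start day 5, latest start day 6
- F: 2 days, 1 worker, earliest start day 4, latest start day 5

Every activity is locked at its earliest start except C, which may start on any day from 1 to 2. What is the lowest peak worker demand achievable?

C@1: d1:9  d2:8  d3:5  d4:3  d5:3  d6:0 → peak 9
C@2: d1:5  d2:12  d3:5  d4:3  d5:3  d6:0 → peak 12
Best is C@1, peak 9.

9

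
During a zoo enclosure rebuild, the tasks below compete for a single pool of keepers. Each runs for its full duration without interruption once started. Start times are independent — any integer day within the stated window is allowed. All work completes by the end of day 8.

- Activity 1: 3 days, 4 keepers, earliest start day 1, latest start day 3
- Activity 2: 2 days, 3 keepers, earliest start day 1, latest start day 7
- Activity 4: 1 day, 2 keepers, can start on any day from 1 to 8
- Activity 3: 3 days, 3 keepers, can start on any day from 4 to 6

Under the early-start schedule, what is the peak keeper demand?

Early-start schedule: Activity 1@1, Activity 2@1, Activity 4@1, Activity 3@4.
Load per day: day 1: 9, day 2: 7, day 3: 4, day 4: 3, day 5: 3, day 6: 3, day 7: 0, day 8: 0.
Peak is 9.

9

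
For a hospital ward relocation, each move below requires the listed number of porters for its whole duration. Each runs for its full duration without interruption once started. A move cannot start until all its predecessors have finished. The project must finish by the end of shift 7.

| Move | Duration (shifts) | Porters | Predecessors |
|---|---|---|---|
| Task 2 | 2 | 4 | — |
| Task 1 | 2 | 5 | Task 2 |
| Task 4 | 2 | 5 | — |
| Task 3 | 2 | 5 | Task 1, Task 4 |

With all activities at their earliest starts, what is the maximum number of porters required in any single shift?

9

Early-start schedule: Task 2@1, Task 1@3, Task 4@1, Task 3@5.
Load per shift: shift 1: 9, shift 2: 9, shift 3: 5, shift 4: 5, shift 5: 5, shift 6: 5, shift 7: 0.
Peak is 9.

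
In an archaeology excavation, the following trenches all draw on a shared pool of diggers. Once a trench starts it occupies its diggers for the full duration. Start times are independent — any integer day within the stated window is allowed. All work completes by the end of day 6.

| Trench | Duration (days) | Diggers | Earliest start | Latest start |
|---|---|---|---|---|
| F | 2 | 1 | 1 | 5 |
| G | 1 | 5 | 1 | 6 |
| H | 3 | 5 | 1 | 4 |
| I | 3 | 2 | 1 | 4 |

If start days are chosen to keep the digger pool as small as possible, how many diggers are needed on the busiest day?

7

Early-start (F@1, G@1, H@1, I@1) gives peak 13: d1:13  d2:8  d3:7  d4:0  d5:0  d6:0.
Shift H→2, I→3.
Schedule F@1, G@1, H@2, I@3: d1:6  d2:6  d3:7  d4:7  d5:2  d6:0 — peak 7.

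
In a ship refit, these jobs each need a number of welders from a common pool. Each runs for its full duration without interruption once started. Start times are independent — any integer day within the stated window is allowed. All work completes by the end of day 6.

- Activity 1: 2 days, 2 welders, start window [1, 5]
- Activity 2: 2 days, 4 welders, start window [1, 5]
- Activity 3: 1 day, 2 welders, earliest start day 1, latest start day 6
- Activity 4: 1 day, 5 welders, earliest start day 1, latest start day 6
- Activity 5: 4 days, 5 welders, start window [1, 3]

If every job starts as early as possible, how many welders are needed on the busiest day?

18

Early-start schedule: Activity 1@1, Activity 2@1, Activity 3@1, Activity 4@1, Activity 5@1.
Load per day: day 1: 18, day 2: 11, day 3: 5, day 4: 5, day 5: 0, day 6: 0.
Peak is 18.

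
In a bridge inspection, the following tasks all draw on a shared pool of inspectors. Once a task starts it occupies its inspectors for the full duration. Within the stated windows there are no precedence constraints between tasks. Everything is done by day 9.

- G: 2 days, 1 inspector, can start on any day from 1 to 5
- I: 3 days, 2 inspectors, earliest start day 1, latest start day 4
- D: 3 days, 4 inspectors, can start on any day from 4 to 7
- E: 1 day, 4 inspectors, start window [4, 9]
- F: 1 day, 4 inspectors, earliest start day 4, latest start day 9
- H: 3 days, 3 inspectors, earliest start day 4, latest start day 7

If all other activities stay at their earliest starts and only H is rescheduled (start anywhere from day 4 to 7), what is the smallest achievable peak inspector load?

H@4: d1:3  d2:3  d3:2  d4:15  d5:7  d6:7  d7:0  d8:0  d9:0 → peak 15
H@5: d1:3  d2:3  d3:2  d4:12  d5:7  d6:7  d7:3  d8:0  d9:0 → peak 12
H@6: d1:3  d2:3  d3:2  d4:12  d5:4  d6:7  d7:3  d8:3  d9:0 → peak 12
H@7: d1:3  d2:3  d3:2  d4:12  d5:4  d6:4  d7:3  d8:3  d9:3 → peak 12
Best is H@5, peak 12.

12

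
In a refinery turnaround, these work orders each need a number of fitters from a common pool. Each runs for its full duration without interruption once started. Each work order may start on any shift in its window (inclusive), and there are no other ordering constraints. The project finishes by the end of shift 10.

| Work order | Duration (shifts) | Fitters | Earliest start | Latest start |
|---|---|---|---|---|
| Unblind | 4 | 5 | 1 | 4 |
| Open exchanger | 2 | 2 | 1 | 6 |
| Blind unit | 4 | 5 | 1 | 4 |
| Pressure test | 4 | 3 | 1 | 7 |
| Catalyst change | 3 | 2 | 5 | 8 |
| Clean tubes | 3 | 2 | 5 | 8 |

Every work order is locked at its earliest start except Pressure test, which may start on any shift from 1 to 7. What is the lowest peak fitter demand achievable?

Pressure test@1: s1:15  s2:15  s3:13  s4:13  s5:4  s6:4  s7:4  s8:0  s9:0  s10:0 → peak 15
Pressure test@2: s1:12  s2:15  s3:13  s4:13  s5:7  s6:4  s7:4  s8:0  s9:0  s10:0 → peak 15
Pressure test@3: s1:12  s2:12  s3:13  s4:13  s5:7  s6:7  s7:4  s8:0  s9:0  s10:0 → peak 13
Pressure test@4: s1:12  s2:12  s3:10  s4:13  s5:7  s6:7  s7:7  s8:0  s9:0  s10:0 → peak 13
Pressure test@5: s1:12  s2:12  s3:10  s4:10  s5:7  s6:7  s7:7  s8:3  s9:0  s10:0 → peak 12
Pressure test@6: s1:12  s2:12  s3:10  s4:10  s5:4  s6:7  s7:7  s8:3  s9:3  s10:0 → peak 12
Pressure test@7: s1:12  s2:12  s3:10  s4:10  s5:4  s6:4  s7:7  s8:3  s9:3  s10:3 → peak 12
Best is Pressure test@5, peak 12.

12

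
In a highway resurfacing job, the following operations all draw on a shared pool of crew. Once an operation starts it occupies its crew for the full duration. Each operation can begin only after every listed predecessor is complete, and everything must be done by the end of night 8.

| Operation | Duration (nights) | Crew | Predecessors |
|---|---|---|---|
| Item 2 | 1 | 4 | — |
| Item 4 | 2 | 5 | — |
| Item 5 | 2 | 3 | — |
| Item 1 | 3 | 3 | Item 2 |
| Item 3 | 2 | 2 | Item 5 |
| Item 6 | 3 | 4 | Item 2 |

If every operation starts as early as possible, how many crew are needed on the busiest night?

15

Early-start schedule: Item 2@1, Item 4@1, Item 5@1, Item 1@2, Item 3@3, Item 6@2.
Load per night: night 1: 12, night 2: 15, night 3: 9, night 4: 9, night 5: 0, night 6: 0, night 7: 0, night 8: 0.
Peak is 15.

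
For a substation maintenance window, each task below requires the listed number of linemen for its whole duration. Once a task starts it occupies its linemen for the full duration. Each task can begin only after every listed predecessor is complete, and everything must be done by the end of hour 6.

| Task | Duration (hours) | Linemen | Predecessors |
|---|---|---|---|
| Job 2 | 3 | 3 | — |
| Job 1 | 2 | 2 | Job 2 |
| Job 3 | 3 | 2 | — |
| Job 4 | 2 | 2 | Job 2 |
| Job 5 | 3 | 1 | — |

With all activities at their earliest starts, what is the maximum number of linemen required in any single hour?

6

Early-start schedule: Job 2@1, Job 1@4, Job 3@1, Job 4@4, Job 5@1.
Load per hour: hour 1: 6, hour 2: 6, hour 3: 6, hour 4: 4, hour 5: 4, hour 6: 0.
Peak is 6.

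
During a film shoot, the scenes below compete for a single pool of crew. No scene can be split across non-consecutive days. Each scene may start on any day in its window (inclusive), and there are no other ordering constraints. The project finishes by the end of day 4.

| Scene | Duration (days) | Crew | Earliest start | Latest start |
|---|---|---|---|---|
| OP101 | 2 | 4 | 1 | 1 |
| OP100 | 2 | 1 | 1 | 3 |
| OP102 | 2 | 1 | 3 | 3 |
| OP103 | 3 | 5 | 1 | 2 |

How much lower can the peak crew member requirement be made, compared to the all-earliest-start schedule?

1

Early-start peak: d1:10  d2:10  d3:6  d4:1 ⇒ 10.
Leveled (OP101@1, OP100@3, OP102@3, OP103@1): d1:9  d2:9  d3:7  d4:2 ⇒ 9.
Reduction 10 − 9 = 1.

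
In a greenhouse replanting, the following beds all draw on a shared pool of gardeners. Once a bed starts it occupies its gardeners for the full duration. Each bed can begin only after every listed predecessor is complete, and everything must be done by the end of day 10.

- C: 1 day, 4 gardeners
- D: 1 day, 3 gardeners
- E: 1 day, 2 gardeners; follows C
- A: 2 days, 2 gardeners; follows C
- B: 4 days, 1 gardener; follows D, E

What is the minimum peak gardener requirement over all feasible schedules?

4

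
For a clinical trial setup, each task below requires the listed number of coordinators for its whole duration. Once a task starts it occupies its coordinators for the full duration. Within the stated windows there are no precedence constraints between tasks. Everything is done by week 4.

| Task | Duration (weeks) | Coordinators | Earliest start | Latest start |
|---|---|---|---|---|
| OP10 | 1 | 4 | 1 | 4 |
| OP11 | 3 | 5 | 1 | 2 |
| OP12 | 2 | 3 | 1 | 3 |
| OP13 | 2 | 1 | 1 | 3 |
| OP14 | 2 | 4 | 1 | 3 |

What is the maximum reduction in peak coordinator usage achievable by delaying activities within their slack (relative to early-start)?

Early-start peak: w1:17  w2:13  w3:5  w4:0 ⇒ 17.
Leveled (OP10@1, OP11@2, OP12@1, OP13@1, OP14@3): w1:8  w2:9  w3:9  w4:9 ⇒ 9.
Reduction 17 − 9 = 8.

8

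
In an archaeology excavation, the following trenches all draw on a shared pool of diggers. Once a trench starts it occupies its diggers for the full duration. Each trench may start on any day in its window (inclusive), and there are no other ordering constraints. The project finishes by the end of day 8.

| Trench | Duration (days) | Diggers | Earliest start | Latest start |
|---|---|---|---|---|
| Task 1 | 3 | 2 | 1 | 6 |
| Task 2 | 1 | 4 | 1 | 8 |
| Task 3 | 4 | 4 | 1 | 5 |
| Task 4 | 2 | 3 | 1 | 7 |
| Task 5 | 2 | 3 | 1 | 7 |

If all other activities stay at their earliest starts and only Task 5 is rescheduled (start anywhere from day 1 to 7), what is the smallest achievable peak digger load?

Task 5@1: d1:16  d2:12  d3:6  d4:4  d5:0  d6:0  d7:0  d8:0 → peak 16
Task 5@2: d1:13  d2:12  d3:9  d4:4  d5:0  d6:0  d7:0  d8:0 → peak 13
Task 5@3: d1:13  d2:9  d3:9  d4:7  d5:0  d6:0  d7:0  d8:0 → peak 13
Task 5@4: d1:13  d2:9  d3:6  d4:7  d5:3  d6:0  d7:0  d8:0 → peak 13
Task 5@5: d1:13  d2:9  d3:6  d4:4  d5:3  d6:3  d7:0  d8:0 → peak 13
Task 5@6: d1:13  d2:9  d3:6  d4:4  d5:0  d6:3  d7:3  d8:0 → peak 13
Task 5@7: d1:13  d2:9  d3:6  d4:4  d5:0  d6:0  d7:3  d8:3 → peak 13
Best is Task 5@2, peak 13.

13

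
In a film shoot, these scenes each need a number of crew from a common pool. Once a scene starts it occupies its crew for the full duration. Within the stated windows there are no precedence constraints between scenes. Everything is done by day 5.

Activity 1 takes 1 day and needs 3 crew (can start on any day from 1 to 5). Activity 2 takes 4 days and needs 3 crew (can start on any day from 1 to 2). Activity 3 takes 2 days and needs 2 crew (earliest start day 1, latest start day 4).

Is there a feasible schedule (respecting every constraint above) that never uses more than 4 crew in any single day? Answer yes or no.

no

The minimum achievable peak is 5; 4 < 5, so no feasible schedule stays within the cap.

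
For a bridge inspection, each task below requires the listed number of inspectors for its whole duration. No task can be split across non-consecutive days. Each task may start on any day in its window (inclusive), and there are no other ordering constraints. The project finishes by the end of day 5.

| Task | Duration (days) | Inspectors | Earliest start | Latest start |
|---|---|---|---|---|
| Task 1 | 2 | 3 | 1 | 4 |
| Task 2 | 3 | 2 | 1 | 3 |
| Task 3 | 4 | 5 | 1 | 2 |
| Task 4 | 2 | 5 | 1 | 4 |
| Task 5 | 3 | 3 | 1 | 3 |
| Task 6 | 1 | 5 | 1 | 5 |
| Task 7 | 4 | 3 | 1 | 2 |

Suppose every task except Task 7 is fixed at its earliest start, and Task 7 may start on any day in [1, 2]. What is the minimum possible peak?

Task 7@1: d1:26  d2:21  d3:13  d4:8  d5:0 → peak 26
Task 7@2: d1:23  d2:21  d3:13  d4:8  d5:3 → peak 23
Best is Task 7@2, peak 23.

23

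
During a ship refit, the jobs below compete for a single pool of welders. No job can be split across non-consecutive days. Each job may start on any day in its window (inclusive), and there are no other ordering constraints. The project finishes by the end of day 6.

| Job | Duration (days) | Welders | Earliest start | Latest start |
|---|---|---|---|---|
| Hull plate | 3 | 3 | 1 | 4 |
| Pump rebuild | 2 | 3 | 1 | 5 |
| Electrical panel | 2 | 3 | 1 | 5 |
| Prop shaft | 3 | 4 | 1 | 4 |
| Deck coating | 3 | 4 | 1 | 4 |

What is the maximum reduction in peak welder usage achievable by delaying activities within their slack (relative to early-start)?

8

Early-start peak: d1:17  d2:17  d3:11  d4:0  d5:0  d6:0 ⇒ 17.
Leveled (Hull plate@1, Pump rebuild@1, Electrical panel@1, Prop shaft@3, Deck coating@4): d1:9  d2:9  d3:7  d4:8  d5:8  d6:4 ⇒ 9.
Reduction 17 − 9 = 8.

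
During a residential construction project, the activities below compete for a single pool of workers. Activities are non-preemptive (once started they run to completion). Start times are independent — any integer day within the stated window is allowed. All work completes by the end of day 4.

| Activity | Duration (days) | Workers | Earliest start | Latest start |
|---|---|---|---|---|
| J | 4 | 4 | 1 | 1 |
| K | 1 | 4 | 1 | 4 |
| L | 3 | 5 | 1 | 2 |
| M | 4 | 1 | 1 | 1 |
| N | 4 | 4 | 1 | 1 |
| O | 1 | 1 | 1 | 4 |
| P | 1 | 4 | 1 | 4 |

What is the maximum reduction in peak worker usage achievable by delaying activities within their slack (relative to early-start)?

6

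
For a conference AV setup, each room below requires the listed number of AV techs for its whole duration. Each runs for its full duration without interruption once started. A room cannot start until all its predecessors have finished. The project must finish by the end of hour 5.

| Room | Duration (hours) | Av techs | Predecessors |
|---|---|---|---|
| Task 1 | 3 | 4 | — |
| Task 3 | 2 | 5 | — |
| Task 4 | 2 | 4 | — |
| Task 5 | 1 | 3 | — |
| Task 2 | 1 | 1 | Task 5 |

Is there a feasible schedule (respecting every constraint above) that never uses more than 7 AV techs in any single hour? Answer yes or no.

The minimum achievable peak is 8; 7 < 8, so no feasible schedule stays within the cap.

no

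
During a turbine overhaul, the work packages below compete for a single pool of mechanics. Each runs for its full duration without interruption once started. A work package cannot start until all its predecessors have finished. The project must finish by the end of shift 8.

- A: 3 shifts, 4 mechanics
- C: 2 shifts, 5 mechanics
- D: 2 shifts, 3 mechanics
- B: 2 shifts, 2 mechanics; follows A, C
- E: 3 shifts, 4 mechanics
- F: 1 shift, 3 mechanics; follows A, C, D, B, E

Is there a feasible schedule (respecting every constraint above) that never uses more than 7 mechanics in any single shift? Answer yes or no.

The minimum achievable peak is 8; 7 < 8, so no feasible schedule stays within the cap.

no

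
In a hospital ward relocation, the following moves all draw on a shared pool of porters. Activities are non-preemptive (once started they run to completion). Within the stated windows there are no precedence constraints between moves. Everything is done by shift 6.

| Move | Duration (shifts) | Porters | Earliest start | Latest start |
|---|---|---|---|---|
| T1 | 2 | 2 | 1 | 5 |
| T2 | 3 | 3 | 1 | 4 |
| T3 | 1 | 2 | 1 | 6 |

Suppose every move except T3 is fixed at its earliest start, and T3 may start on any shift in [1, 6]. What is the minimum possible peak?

5

T3@1: s1:7  s2:5  s3:3  s4:0  s5:0  s6:0 → peak 7
T3@2: s1:5  s2:7  s3:3  s4:0  s5:0  s6:0 → peak 7
T3@3: s1:5  s2:5  s3:5  s4:0  s5:0  s6:0 → peak 5
T3@4: s1:5  s2:5  s3:3  s4:2  s5:0  s6:0 → peak 5
T3@5: s1:5  s2:5  s3:3  s4:0  s5:2  s6:0 → peak 5
T3@6: s1:5  s2:5  s3:3  s4:0  s5:0  s6:2 → peak 5
Best is T3@3, peak 5.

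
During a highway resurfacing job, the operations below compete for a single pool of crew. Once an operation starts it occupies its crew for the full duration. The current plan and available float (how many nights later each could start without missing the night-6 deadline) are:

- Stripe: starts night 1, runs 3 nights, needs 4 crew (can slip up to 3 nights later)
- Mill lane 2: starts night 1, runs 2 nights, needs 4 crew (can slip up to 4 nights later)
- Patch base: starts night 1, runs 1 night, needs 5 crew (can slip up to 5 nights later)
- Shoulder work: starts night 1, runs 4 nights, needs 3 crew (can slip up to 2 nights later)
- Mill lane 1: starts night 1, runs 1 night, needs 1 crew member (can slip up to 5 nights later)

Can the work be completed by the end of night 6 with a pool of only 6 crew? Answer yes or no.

no

Total crew member-nights = 38; over 6 nights the average is 38/6 > 6, so some night must exceed 6.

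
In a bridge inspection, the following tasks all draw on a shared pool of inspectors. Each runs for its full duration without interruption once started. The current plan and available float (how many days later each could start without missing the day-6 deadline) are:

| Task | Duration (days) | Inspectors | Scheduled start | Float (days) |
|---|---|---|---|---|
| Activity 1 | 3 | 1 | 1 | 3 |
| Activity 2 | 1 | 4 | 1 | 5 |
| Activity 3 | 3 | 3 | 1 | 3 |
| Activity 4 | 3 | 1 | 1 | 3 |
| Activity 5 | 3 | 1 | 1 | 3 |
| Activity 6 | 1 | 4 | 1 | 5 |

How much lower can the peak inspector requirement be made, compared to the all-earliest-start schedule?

Early-start peak: d1:14  d2:6  d3:6  d4:0  d5:0  d6:0 ⇒ 14.
Leveled (Activity 1@1, Activity 2@1, Activity 3@2, Activity 4@2, Activity 5@4, Activity 6@5): d1:5  d2:5  d3:5  d4:5  d5:5  d6:1 ⇒ 5.
Reduction 14 − 5 = 9.

9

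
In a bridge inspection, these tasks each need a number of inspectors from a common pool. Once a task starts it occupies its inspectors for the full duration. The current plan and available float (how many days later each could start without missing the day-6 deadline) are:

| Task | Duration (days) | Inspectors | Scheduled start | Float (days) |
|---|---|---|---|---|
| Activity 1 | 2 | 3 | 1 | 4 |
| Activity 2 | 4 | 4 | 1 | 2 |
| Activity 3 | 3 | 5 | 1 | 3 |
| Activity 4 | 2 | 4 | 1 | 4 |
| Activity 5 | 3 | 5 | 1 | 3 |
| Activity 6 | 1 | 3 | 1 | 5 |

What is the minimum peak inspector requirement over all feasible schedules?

12

Early-start (Activity 1@1, Activity 2@1, Activity 3@1, Activity 4@1, Activity 5@1, Activity 6@1) gives peak 24: d1:24  d2:21  d3:14  d4:4  d5:0  d6:0.
Shift Activity 4→5, Activity 5→4, Activity 6→3.
Schedule Activity 1@1, Activity 2@1, Activity 3@1, Activity 4@5, Activity 5@4, Activity 6@3: d1:12  d2:12  d3:12  d4:9  d5:9  d6:9 — peak 12.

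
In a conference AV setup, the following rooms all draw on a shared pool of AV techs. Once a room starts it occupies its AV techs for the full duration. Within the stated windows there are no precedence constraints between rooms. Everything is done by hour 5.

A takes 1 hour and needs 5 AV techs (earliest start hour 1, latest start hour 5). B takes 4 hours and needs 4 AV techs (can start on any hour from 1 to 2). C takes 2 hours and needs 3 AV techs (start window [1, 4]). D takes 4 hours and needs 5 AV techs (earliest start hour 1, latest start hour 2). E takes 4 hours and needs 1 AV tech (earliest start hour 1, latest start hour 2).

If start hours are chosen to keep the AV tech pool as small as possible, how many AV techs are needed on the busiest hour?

13

Early-start (A@1, B@1, C@1, D@1, E@1) gives peak 18: h1:18  h2:13  h3:10  h4:10  h5:0.
Shift D→2.
Schedule A@1, B@1, C@1, D@2, E@1: h1:13  h2:13  h3:10  h4:10  h5:5 — peak 13.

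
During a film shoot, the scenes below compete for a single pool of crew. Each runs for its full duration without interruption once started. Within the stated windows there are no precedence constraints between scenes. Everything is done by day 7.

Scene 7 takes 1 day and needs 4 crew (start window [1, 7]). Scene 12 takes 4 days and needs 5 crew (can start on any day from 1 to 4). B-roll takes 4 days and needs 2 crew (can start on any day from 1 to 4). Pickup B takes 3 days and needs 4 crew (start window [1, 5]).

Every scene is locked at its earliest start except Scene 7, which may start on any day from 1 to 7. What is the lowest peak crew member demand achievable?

11

Scene 7@1: d1:15  d2:11  d3:11  d4:7  d5:0  d6:0  d7:0 → peak 15
Scene 7@2: d1:11  d2:15  d3:11  d4:7  d5:0  d6:0  d7:0 → peak 15
Scene 7@3: d1:11  d2:11  d3:15  d4:7  d5:0  d6:0  d7:0 → peak 15
Scene 7@4: d1:11  d2:11  d3:11  d4:11  d5:0  d6:0  d7:0 → peak 11
Scene 7@5: d1:11  d2:11  d3:11  d4:7  d5:4  d6:0  d7:0 → peak 11
Scene 7@6: d1:11  d2:11  d3:11  d4:7  d5:0  d6:4  d7:0 → peak 11
Scene 7@7: d1:11  d2:11  d3:11  d4:7  d5:0  d6:0  d7:4 → peak 11
Best is Scene 7@4, peak 11.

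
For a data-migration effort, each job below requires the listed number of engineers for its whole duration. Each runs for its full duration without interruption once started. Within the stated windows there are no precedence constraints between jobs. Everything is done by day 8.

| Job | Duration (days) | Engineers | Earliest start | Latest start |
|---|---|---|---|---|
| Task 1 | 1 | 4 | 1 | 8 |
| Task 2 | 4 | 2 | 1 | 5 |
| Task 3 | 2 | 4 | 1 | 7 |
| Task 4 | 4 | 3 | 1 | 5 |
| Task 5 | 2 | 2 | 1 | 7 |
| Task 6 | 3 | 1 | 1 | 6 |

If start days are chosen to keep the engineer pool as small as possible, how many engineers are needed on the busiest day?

6

Early-start (Task 1@1, Task 2@1, Task 3@1, Task 4@1, Task 5@1, Task 6@1) gives peak 16: d1:16  d2:12  d3:6  d4:5  d5:0  d6:0  d7:0  d8:0.
Shift Task 3→2, Task 4→4, Task 5→5, Task 6→4.
Schedule Task 1@1, Task 2@1, Task 3@2, Task 4@4, Task 5@5, Task 6@4: d1:6  d2:6  d3:6  d4:6  d5:6  d6:6  d7:3  d8:0 — peak 6.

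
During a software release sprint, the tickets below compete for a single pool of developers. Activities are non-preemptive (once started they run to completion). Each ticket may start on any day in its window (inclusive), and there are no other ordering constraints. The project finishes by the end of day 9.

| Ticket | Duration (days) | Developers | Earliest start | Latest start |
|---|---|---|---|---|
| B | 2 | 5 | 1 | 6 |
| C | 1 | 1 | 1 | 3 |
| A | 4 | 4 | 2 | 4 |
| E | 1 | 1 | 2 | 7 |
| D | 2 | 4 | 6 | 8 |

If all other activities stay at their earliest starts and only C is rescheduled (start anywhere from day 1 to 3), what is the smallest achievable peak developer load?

C@1: d1:6  d2:10  d3:4  d4:4  d5:4  d6:4  d7:4  d8:0  d9:0 → peak 10
C@2: d1:5  d2:11  d3:4  d4:4  d5:4  d6:4  d7:4  d8:0  d9:0 → peak 11
C@3: d1:5  d2:10  d3:5  d4:4  d5:4  d6:4  d7:4  d8:0  d9:0 → peak 10
Best is C@1, peak 10.

10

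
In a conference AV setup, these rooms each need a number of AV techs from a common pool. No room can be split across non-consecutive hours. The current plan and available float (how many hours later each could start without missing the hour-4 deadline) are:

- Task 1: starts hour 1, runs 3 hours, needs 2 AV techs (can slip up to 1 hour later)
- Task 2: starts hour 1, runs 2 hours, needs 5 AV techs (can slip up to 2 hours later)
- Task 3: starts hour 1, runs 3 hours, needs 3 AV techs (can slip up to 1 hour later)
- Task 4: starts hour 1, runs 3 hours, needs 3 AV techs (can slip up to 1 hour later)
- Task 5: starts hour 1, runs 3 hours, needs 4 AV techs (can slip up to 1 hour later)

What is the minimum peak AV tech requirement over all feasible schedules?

17

Schedule Task 1@1, Task 2@1, Task 3@1, Task 4@1, Task 5@1: h1:17  h2:17  h3:12  h4:0 — peak 17.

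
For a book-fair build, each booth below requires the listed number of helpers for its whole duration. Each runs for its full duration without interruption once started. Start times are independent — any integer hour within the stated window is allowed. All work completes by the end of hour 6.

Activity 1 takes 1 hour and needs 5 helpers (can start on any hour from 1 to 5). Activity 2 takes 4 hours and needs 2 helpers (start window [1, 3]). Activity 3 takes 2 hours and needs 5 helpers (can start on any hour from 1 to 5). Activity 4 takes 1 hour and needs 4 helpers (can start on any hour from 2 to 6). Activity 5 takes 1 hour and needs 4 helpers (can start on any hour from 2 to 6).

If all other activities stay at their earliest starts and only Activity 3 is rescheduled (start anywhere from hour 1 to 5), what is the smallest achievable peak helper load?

Activity 3@1: h1:12  h2:15  h3:2  h4:2  h5:0  h6:0 → peak 15
Activity 3@2: h1:7  h2:15  h3:7  h4:2  h5:0  h6:0 → peak 15
Activity 3@3: h1:7  h2:10  h3:7  h4:7  h5:0  h6:0 → peak 10
Activity 3@4: h1:7  h2:10  h3:2  h4:7  h5:5  h6:0 → peak 10
Activity 3@5: h1:7  h2:10  h3:2  h4:2  h5:5  h6:5 → peak 10
Best is Activity 3@3, peak 10.

10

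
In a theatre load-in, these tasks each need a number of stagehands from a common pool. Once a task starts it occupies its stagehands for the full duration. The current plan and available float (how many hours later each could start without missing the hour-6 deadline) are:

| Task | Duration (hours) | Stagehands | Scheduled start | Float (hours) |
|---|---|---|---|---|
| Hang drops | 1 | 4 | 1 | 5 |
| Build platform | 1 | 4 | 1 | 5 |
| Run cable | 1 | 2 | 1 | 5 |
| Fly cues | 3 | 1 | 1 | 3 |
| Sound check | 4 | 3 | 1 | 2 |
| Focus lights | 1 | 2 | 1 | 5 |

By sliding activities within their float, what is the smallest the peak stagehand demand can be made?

5

Early-start (Hang drops@1, Build platform@1, Run cable@1, Fly cues@1, Sound check@1, Focus lights@1) gives peak 16: h1:16  h2:4  h3:4  h4:3  h5:0  h6:0.
Shift Build platform→2, Run cable→4, Sound check→3, Focus lights→5.
Schedule Hang drops@1, Build platform@2, Run cable@4, Fly cues@1, Sound check@3, Focus lights@5: h1:5  h2:5  h3:4  h4:5  h5:5  h6:3 — peak 5.
Total stagehand-hours = 27 over 6 hours ⇒ peak ≥ ⌈27/6⌉ = 5, so 5 is optimal.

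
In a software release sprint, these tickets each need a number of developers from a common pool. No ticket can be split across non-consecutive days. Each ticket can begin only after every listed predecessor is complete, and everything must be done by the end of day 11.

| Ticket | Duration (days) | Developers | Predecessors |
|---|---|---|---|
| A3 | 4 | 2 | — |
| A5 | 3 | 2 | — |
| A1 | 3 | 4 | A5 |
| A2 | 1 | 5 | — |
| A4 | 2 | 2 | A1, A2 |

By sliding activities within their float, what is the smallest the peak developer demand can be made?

5

Early-start (A3@1, A5@1, A1@4, A2@1, A4@7) gives peak 9: d1:9  d2:4  d3:4  d4:6  d5:4  d6:4  d7:2  d8:2  d9:0  d10:0  d11:0.
Shift A1→5, A2→8, A4→9.
Schedule A3@1, A5@1, A1@5, A2@8, A4@9: d1:4  d2:4  d3:4  d4:2  d5:4  d6:4  d7:4  d8:5  d9:2  d10:2  d11:0 — peak 5.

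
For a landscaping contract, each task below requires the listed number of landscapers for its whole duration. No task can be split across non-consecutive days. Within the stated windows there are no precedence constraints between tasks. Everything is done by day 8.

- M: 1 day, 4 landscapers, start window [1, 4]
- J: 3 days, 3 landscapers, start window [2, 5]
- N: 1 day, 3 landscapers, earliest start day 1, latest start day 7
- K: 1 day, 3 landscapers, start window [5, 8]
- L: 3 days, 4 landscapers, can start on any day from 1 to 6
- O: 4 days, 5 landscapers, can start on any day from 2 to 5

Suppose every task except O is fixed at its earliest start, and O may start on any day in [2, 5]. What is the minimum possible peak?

11

O@2: d1:11  d2:12  d3:12  d4:8  d5:8  d6:0  d7:0  d8:0 → peak 12
O@3: d1:11  d2:7  d3:12  d4:8  d5:8  d6:5  d7:0  d8:0 → peak 12
O@4: d1:11  d2:7  d3:7  d4:8  d5:8  d6:5  d7:5  d8:0 → peak 11
O@5: d1:11  d2:7  d3:7  d4:3  d5:8  d6:5  d7:5  d8:5 → peak 11
Best is O@4, peak 11.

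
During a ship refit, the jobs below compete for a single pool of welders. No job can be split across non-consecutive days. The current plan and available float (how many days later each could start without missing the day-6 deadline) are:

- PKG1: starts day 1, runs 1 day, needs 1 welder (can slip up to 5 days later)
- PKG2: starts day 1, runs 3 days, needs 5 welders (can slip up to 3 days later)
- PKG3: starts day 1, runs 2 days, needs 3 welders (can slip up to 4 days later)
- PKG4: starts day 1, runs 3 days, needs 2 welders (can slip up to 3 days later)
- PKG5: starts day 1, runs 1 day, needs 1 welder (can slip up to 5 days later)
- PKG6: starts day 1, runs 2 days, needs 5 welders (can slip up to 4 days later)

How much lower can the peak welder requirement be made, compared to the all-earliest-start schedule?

Early-start peak: d1:17  d2:15  d3:7  d4:0  d5:0  d6:0 ⇒ 17.
Leveled (PKG1@1, PKG2@1, PKG3@2, PKG4@4, PKG5@1, PKG6@4): d1:7  d2:8  d3:8  d4:7  d5:7  d6:2 ⇒ 8.
Reduction 17 − 8 = 9.

9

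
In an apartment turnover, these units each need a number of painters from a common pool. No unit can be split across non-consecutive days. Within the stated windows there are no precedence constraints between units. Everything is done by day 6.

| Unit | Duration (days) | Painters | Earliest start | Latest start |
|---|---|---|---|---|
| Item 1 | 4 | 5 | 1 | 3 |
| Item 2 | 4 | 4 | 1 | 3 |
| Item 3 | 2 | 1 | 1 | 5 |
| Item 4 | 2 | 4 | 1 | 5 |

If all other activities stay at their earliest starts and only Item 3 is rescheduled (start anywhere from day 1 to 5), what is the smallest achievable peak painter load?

13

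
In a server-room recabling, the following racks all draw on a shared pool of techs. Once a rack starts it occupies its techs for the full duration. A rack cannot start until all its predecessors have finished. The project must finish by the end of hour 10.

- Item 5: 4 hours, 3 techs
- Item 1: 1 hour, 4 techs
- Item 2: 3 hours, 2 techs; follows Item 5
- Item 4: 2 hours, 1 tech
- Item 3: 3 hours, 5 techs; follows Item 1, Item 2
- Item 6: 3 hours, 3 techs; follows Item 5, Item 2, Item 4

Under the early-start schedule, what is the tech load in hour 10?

8

At early start, hour 10 has: Item 3, Item 6.
Demand: 5 + 3 = 8.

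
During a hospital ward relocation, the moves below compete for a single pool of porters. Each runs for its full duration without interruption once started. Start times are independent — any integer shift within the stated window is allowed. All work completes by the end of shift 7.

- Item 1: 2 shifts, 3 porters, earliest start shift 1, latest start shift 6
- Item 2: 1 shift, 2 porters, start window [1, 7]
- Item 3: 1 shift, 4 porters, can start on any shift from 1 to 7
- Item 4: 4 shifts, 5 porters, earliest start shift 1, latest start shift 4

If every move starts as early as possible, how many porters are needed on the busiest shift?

14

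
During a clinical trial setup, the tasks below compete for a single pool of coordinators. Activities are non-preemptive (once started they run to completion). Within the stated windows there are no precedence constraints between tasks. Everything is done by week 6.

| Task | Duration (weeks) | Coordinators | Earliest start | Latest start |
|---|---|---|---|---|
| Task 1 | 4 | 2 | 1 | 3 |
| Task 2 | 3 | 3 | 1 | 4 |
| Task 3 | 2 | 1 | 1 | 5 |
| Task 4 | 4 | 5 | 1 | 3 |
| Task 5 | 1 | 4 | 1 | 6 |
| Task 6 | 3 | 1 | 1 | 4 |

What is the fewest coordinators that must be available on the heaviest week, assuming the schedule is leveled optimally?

Early-start (Task 1@1, Task 2@1, Task 3@1, Task 4@1, Task 5@1, Task 6@1) gives peak 16: w1:16  w2:12  w3:11  w4:7  w5:0  w6:0.
Shift Task 4→3, Task 6→4.
Schedule Task 1@1, Task 2@1, Task 3@1, Task 4@3, Task 5@1, Task 6@4: w1:10  w2:6  w3:10  w4:8  w5:6  w6:6 — peak 10.

10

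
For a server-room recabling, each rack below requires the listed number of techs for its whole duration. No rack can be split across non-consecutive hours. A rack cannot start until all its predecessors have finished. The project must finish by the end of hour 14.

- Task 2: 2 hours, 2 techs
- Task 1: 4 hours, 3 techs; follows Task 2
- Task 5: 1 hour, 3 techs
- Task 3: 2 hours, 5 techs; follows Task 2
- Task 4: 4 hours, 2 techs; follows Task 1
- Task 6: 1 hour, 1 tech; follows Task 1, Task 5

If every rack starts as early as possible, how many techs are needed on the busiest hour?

Early-start schedule: Task 2@1, Task 1@3, Task 5@1, Task 3@3, Task 4@7, Task 6@7.
Load per hour: hour 1: 5, hour 2: 2, hour 3: 8, hour 4: 8, hour 5: 3, hour 6: 3, hour 7: 3, hour 8: 2, hour 9: 2, hour 10: 2, hour 11: 0, hour 12: 0, hour 13: 0, hour 14: 0.
Peak is 8.

8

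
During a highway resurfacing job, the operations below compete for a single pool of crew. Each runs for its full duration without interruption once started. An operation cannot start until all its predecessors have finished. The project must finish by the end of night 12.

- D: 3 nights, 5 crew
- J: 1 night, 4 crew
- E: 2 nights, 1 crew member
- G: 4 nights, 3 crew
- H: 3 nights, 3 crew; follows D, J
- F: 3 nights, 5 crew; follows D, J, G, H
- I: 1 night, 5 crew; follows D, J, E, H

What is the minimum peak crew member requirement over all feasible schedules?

6

Early-start (D@1, J@1, E@1, G@1, H@4, F@7, I@7) gives peak 13: n1:13  n2:9  n3:8  n4:6  n5:3  n6:3  n7:10  n8:5  n9:5  n10:0  n11:0  n12:0.
Shift J→4, G→5, H→5, F→9, I→12.
Schedule D@1, J@4, E@1, G@5, H@5, F@9, I@12: n1:6  n2:6  n3:5  n4:4  n5:6  n6:6  n7:6  n8:3  n9:5  n10:5  n11:5  n12:5 — peak 6.
Total crew member-nights = 62 over 12 nights ⇒ peak ≥ ⌈62/12⌉ = 6, so 6 is optimal.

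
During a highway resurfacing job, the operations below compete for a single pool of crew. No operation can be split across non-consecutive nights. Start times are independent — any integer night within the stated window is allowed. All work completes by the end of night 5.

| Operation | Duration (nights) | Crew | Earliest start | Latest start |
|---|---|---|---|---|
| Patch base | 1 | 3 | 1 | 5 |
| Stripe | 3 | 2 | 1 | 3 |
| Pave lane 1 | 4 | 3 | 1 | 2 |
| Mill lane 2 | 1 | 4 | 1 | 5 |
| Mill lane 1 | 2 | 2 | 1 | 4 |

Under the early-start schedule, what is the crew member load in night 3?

At early start, night 3 has: Stripe, Pave lane 1.
Demand: 2 + 3 = 5.

5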